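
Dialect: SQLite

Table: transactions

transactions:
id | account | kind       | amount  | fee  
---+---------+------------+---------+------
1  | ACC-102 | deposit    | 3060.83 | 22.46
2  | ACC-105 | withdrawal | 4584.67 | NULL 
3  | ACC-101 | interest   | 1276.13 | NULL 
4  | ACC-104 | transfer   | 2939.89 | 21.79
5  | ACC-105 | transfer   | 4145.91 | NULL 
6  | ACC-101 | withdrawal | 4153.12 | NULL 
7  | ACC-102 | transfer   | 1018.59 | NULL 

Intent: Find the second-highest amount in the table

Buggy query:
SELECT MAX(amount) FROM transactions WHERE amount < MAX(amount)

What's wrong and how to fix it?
Bug: The inner MAX is an aggregate inside WHERE, which is not allowed

Fix: Compute the overall MAX in a subquery, then take MAX of rows below it

Corrected query:
SELECT MAX(amount) FROM transactions WHERE amount < (SELECT MAX(amount) FROM transactions)

Result:
MAX(amount)
-----------
4153.12    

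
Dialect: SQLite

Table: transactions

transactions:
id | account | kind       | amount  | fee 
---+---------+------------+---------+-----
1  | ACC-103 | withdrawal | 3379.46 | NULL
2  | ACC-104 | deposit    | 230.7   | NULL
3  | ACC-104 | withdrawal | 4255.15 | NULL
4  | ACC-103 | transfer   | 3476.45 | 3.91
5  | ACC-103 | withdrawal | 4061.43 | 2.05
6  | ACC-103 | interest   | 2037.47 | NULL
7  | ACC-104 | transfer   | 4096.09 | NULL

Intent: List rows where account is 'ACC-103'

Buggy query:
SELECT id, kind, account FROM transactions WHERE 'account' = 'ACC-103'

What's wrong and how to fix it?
Bug: Single quotes denote string literals in SQL; the column name is being compared as a constant string

Fix: Remove the quotes around the column name (or use double quotes for an identifier)

Corrected query:
SELECT id, kind, account FROM transactions WHERE account = 'ACC-103'

Result:
id | kind       | account
---+------------+--------
1  | withdrawal | ACC-103
4  | transfer   | ACC-103
5  | withdrawal | ACC-103
6  | interest   | ACC-103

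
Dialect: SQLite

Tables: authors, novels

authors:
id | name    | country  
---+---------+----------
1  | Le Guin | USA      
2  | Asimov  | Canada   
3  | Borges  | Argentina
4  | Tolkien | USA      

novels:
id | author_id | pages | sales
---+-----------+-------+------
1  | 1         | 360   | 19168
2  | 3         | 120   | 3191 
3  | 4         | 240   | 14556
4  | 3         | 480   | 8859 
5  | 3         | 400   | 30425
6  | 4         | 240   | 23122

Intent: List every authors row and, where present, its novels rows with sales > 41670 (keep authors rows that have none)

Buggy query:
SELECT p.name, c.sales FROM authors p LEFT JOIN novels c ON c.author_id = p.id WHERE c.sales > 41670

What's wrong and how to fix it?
Bug: A WHERE condition on the right-hand table after LEFT JOIN drops unmatched parents

Fix: Move the right-table condition into the ON clause so unmatched parents are kept

Corrected query:
SELECT p.name, c.sales FROM authors p LEFT JOIN novels c ON c.author_id = p.id AND c.sales > 41670

Result:
name    | sales
--------+------
Le Guin | NULL 
Asimov  | NULL 
Borges  | NULL 
Tolkien | NULL 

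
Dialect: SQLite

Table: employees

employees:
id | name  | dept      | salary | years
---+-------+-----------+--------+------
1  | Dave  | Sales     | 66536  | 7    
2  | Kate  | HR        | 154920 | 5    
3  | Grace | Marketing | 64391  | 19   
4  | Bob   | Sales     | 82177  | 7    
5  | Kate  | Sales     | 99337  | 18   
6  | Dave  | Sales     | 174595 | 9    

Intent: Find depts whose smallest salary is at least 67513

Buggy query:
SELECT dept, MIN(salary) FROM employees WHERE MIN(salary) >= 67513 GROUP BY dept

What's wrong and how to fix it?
Bug: Aggregates like MIN are computed per group after WHERE runs

Fix: Use HAVING for the per-group MIN condition

Corrected query:
SELECT dept, MIN(salary) FROM employees GROUP BY dept HAVING MIN(salary) >= 67513

Result:
dept | MIN(salary)
-----+------------
HR   | 154920     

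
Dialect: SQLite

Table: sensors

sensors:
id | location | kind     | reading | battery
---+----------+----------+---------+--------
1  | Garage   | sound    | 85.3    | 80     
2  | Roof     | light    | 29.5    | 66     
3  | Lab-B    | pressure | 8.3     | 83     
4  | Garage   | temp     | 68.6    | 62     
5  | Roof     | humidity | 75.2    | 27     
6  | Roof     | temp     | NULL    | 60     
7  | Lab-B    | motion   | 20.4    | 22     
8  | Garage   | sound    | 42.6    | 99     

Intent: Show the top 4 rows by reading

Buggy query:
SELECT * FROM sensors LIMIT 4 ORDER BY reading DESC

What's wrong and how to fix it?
Bug: ORDER BY cannot follow LIMIT; LIMIT is the final clause

Fix: Swap the clauses: ORDER BY first, then LIMIT

Corrected query:
SELECT * FROM sensors ORDER BY reading DESC LIMIT 4

Result:
id | location | kind     | reading | battery
---+----------+----------+---------+--------
1  | Garage   | sound    | 85.3    | 80     
5  | Roof     | humidity | 75.2    | 27     
4  | Garage   | temp     | 68.6    | 62     
8  | Garage   | sound    | 42.6    | 99     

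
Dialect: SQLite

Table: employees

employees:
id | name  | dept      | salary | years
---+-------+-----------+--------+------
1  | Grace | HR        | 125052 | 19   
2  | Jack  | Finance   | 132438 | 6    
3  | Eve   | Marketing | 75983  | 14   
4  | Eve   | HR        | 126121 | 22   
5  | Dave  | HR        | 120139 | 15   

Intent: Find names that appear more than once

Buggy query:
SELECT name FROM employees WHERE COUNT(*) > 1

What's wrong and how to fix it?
Bug: WHERE can't reference COUNT(*); aggregates are computed after WHERE

Fix: GROUP BY name, then filter groups with HAVING COUNT(*) > 1

Corrected query:
SELECT name FROM employees GROUP BY name HAVING COUNT(*) > 1

Result:
name
----
Eve 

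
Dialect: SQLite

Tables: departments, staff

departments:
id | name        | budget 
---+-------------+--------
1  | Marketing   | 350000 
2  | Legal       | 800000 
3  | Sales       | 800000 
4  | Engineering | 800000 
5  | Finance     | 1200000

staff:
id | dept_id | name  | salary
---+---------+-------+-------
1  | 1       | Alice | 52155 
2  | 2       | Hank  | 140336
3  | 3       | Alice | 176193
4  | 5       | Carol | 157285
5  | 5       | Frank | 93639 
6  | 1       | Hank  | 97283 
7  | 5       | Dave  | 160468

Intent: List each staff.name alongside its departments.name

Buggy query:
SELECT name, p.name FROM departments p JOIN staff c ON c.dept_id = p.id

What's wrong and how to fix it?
Bug: 'name' exists in both joined tables, so the database can't tell which one is meant

Fix: Qualify the column with its table alias (c.name)

Corrected query:
SELECT c.name, p.name FROM departments p JOIN staff c ON c.dept_id = p.id

Result:
name  | name     
------+----------
Alice | Marketing
Hank  | Legal    
Alice | Sales    
Carol | Finance  
Frank | Finance  
Hank  | Marketing
Dave  | Finance  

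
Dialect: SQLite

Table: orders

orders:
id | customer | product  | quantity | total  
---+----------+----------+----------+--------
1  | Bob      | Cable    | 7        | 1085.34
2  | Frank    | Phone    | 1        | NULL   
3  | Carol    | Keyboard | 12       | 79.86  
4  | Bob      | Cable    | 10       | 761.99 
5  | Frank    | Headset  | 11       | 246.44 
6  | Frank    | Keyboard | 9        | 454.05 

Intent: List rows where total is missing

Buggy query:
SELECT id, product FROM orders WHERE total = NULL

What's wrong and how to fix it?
Bug: '= NULL' is always unknown in SQL three-valued logic, so no rows match

Fix: Use IS NULL to test for NULL

Corrected query:
SELECT id, product FROM orders WHERE total IS NULL

Result:
id | product
---+--------
2  | Phone  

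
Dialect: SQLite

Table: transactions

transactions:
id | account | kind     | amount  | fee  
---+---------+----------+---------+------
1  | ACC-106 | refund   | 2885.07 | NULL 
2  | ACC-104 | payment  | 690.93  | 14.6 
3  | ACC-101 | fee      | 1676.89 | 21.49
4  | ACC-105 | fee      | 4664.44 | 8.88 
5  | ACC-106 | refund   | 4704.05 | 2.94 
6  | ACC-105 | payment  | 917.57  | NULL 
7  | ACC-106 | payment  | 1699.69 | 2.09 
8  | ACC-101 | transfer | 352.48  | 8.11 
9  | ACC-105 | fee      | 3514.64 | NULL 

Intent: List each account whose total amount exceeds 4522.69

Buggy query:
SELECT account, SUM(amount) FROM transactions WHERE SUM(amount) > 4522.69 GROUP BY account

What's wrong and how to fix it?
Bug: WHERE runs before GROUP BY, so aggregates aren't available there

Fix: Use HAVING (which filters groups after aggregation) instead of WHERE

Corrected query:
SELECT account, SUM(amount) FROM transactions GROUP BY account HAVING SUM(amount) > 4522.69

Result:
account | SUM(amount)
--------+------------
ACC-105 | 9096.65    
ACC-106 | 9288.81    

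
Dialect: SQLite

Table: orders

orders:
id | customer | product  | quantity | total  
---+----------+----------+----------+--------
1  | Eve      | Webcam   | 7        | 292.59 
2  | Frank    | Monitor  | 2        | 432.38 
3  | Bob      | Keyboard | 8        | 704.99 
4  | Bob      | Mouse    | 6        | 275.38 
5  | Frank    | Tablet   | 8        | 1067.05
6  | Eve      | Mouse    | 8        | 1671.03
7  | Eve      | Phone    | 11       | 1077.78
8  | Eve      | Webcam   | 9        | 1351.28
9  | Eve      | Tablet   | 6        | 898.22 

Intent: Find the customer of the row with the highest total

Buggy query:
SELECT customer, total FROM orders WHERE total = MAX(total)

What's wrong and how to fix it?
Bug: MAX(total) is an aggregate and cannot be used directly in WHERE

Fix: Wrap MAX in a scalar subquery so WHERE compares against a single value

Corrected query:
SELECT customer, total FROM orders WHERE total = (SELECT MAX(total) FROM orders)

Result:
customer | total  
---------+--------
Eve      | 1671.03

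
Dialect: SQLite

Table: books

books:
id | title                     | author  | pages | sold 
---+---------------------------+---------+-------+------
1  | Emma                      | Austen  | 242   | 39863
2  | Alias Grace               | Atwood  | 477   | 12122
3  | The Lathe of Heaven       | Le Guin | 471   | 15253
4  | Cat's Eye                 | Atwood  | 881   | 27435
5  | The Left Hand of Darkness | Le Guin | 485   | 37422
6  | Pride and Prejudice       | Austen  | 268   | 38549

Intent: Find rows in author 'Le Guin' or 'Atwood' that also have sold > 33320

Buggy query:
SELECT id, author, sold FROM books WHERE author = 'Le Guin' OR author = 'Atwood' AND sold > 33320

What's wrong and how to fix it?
Bug: Without parentheses, AND is evaluated before OR, so the sold filter only applies to the 'Atwood' branch

Fix: Add parentheses around the OR so the AND applies to both alternatives

Corrected query:
SELECT id, author, sold FROM books WHERE (author = 'Le Guin' OR author = 'Atwood') AND sold > 33320

Result:
id | author  | sold 
---+---------+------
5  | Le Guin | 37422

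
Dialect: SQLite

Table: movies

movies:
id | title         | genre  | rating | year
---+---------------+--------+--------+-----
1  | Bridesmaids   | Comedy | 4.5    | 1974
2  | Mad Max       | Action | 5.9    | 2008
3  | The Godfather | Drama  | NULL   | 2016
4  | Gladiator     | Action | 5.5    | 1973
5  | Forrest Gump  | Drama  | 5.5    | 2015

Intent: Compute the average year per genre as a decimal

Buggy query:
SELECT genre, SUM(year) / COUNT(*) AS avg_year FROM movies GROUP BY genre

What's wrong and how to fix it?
Bug: Both operands are integers, so '/' performs integer division and truncates

Fix: Cast one side to REAL so the division keeps the fractional part

Corrected query:
SELECT genre, SUM(year) * 1.0 / COUNT(*) AS avg_year FROM movies GROUP BY genre

Result:
genre  | avg_year
-------+---------
Action | 1990.5  
Comedy | 1974    
Drama  | 2015.5  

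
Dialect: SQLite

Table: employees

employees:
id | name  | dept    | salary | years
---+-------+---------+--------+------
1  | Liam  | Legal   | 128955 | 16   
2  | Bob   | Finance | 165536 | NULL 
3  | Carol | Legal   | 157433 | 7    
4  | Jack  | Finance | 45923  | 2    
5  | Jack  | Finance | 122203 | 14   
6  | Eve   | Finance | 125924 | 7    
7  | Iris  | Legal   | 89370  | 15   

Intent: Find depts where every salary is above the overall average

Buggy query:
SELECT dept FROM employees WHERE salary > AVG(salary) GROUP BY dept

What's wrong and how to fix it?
Bug: AVG() is an aggregate; it can't sit directly in WHERE

Fix: Compute the overall average in a scalar subquery and compare each group's MIN against it in HAVING

Corrected query:
SELECT dept FROM employees GROUP BY dept HAVING MIN(salary) > (SELECT AVG(salary) FROM employees)

Result:
(no rows)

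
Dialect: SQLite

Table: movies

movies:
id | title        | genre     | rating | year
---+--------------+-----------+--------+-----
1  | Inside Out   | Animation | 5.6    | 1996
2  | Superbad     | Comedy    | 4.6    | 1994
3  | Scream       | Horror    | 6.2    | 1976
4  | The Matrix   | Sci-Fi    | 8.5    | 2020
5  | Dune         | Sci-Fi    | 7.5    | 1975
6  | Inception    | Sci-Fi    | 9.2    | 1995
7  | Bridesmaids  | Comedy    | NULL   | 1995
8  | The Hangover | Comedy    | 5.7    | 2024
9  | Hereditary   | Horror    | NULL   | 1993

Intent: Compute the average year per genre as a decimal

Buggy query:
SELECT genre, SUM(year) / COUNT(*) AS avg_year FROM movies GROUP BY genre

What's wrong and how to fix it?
Bug: Both operands are integers, so '/' performs integer division and truncates

Fix: Multiply by 1.0 (or CAST to REAL) to force floating-point division

Corrected query:
SELECT genre, SUM(year) * 1.0 / COUNT(*) AS avg_year FROM movies GROUP BY genre

Result:
genre     | avg_year   
----------+------------
Animation | 1996       
Comedy    | 2004.333333
Horror    | 1984.5     
Sci-Fi    | 1996.666667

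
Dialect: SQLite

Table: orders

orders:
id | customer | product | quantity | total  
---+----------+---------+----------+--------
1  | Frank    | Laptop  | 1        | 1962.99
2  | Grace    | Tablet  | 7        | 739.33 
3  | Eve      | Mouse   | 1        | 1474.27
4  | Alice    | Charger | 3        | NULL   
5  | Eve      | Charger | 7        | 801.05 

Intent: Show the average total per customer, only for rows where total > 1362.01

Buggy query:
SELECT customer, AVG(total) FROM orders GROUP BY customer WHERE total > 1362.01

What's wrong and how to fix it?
Bug: Row-level WHERE must come before GROUP BY in the clause order

Fix: Move the WHERE clause before GROUP BY

Corrected query:
SELECT customer, AVG(total) FROM orders WHERE total > 1362.01 GROUP BY customer

Result:
customer | AVG(total)
---------+-----------
Eve      | 1474.27   
Frank    | 1962.99   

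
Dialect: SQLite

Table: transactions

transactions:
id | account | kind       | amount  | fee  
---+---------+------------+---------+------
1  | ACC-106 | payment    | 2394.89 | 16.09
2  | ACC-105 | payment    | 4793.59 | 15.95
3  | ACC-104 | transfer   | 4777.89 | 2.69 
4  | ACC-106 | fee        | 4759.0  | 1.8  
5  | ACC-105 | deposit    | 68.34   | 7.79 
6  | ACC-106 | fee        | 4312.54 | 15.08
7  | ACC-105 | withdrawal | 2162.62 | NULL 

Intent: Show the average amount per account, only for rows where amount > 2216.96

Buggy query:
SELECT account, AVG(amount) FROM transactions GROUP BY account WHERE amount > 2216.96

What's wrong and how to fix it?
Bug: WHERE cannot follow GROUP BY

Fix: Place WHERE between FROM and GROUP BY

Corrected query:
SELECT account, AVG(amount) FROM transactions WHERE amount > 2216.96 GROUP BY account

Result:
account | AVG(amount)
--------+------------
ACC-104 | 4777.89    
ACC-105 | 4793.59    
ACC-106 | 3822.143333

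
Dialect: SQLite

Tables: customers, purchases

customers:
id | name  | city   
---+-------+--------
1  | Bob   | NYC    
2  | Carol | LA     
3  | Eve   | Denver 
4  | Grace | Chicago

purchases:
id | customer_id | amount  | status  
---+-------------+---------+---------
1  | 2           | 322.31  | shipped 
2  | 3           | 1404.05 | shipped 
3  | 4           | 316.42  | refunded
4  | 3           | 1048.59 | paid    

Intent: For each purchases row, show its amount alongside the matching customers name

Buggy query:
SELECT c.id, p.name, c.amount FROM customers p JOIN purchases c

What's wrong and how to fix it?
Bug: JOIN with no ON clause produces a cartesian product; every purchases row pairs with every customers row

Fix: Specify the join condition linking the foreign key to the parent id

Corrected query:
SELECT c.id, p.name, c.amount FROM customers p JOIN purchases c ON c.customer_id = p.id

Result:
id | name  | amount 
---+-------+--------
1  | Carol | 322.31 
2  | Eve   | 1404.05
3  | Grace | 316.42 
4  | Eve   | 1048.59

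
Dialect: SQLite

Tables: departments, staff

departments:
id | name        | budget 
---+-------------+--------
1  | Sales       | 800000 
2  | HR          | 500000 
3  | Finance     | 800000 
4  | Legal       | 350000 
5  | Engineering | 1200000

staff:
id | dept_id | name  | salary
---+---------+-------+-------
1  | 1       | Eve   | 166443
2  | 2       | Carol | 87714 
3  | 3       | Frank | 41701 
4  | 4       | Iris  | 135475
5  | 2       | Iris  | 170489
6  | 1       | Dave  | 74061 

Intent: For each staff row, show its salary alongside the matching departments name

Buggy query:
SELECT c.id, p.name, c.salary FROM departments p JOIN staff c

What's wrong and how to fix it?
Bug: Missing join condition: each staff row is matched to all departments rows instead of just its own

Fix: Add ON c.dept_id = p.id to the JOIN

Corrected query:
SELECT c.id, p.name, c.salary FROM departments p JOIN staff c ON c.dept_id = p.id

Result:
id | name    | salary
---+---------+-------
1  | Sales   | 166443
2  | HR      | 87714 
3  | Finance | 41701 
4  | Legal   | 135475
5  | HR      | 170489
6  | Sales   | 74061 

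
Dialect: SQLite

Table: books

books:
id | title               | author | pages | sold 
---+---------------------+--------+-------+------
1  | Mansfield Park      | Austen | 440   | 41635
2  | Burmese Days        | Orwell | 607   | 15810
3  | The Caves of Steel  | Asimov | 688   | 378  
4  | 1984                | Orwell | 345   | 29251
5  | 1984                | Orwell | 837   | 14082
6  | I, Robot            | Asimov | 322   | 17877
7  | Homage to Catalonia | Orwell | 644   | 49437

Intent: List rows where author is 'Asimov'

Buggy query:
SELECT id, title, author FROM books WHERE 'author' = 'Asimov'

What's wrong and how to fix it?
Bug: Single quotes denote string literals in SQL; the column name is being compared as a constant string

Fix: Remove the quotes around the column name (or use double quotes for an identifier)

Corrected query:
SELECT id, title, author FROM books WHERE author = 'Asimov'

Result:
id | title              | author
---+--------------------+-------
3  | The Caves of Steel | Asimov
6  | I, Robot           | Asimov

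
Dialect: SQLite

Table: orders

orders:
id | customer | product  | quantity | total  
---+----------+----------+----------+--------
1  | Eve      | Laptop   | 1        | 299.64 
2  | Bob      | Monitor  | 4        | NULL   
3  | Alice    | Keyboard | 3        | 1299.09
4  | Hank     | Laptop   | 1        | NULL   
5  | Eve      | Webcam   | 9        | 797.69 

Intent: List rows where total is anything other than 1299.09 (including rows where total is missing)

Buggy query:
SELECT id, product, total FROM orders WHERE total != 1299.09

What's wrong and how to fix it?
Bug: Inequality against NULL is unknown, not true; rows with NULL are dropped

Fix: Add an explicit OR total IS NULL to include the missing-value rows

Corrected query:
SELECT id, product, total FROM orders WHERE total != 1299.09 OR total IS NULL

Result:
id | product | total 
---+---------+-------
1  | Laptop  | 299.64
2  | Monitor | NULL  
4  | Laptop  | NULL  
5  | Webcam  | 797.69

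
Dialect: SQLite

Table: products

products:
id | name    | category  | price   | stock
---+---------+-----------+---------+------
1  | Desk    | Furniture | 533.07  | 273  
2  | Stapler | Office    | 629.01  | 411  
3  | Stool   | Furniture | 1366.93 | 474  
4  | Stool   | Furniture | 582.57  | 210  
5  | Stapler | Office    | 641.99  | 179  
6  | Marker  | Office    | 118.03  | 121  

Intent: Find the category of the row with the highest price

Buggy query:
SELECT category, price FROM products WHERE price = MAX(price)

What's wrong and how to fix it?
Bug: WHERE is evaluated per row; an aggregate over the whole table isn't defined there

Fix: Wrap MAX in a scalar subquery so WHERE compares against a single value

Corrected query:
SELECT category, price FROM products WHERE price = (SELECT MAX(price) FROM products)

Result:
category  | price  
----------+--------
Furniture | 1366.93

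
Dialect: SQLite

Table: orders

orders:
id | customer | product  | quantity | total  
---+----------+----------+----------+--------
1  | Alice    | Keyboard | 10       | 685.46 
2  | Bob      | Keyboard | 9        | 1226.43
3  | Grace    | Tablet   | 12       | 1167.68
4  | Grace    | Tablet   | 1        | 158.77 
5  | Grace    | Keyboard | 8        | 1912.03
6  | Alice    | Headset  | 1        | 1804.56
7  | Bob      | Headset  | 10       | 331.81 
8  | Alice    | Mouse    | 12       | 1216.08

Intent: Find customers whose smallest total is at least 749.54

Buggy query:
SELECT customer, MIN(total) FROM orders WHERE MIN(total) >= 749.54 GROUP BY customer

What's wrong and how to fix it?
Bug: Aggregates like MIN are computed per group after WHERE runs

Fix: Use HAVING for the per-group MIN condition

Corrected query:
SELECT customer, MIN(total) FROM orders GROUP BY customer HAVING MIN(total) >= 749.54

Result:
(no rows)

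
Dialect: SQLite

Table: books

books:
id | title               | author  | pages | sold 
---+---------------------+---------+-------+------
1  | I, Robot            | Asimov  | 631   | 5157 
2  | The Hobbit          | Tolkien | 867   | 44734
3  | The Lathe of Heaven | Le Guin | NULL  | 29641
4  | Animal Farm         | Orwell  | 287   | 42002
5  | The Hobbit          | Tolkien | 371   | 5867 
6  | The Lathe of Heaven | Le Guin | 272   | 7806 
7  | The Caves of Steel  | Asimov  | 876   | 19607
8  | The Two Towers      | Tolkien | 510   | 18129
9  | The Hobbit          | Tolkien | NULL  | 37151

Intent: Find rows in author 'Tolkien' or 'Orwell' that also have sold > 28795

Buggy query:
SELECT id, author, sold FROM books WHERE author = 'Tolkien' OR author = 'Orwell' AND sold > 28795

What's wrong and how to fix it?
Bug: AND binds tighter than OR, so this parses as author = 'Tolkien' OR (author = 'Orwell' AND sold > 28795)

Fix: Group the OR with parentheses (or use IN), then AND the threshold

Corrected query:
SELECT id, author, sold FROM books WHERE (author = 'Tolkien' OR author = 'Orwell') AND sold > 28795

Result:
id | author  | sold 
---+---------+------
2  | Tolkien | 44734
4  | Orwell  | 42002
9  | Tolkien | 37151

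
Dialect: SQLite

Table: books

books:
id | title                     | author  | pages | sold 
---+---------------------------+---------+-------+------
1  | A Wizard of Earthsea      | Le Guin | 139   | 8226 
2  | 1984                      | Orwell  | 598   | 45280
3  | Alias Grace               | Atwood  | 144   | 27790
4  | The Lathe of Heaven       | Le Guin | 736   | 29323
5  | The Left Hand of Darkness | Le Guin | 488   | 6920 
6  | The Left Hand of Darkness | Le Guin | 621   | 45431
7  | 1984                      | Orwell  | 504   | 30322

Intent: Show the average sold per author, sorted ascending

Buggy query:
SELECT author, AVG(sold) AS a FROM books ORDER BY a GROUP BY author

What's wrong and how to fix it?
Bug: GROUP BY must precede ORDER BY

Fix: Move ORDER BY to the end, after GROUP BY

Corrected query:
SELECT author, AVG(sold) AS a FROM books GROUP BY author ORDER BY a

Result:
author  | a    
--------+------
Le Guin | 22475
Atwood  | 27790
Orwell  | 37801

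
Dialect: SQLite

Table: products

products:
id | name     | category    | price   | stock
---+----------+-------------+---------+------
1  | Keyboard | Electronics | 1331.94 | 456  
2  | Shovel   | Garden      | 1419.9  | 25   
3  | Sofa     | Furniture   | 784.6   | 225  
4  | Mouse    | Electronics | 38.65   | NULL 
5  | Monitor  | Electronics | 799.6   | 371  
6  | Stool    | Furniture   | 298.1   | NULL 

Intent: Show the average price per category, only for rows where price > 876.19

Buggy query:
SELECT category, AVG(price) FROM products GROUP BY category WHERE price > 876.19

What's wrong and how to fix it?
Bug: WHERE cannot follow GROUP BY

Fix: Move the WHERE clause before GROUP BY

Corrected query:
SELECT category, AVG(price) FROM products WHERE price > 876.19 GROUP BY category

Result:
category    | AVG(price)
------------+-----------
Electronics | 1331.94   
Garden      | 1419.9    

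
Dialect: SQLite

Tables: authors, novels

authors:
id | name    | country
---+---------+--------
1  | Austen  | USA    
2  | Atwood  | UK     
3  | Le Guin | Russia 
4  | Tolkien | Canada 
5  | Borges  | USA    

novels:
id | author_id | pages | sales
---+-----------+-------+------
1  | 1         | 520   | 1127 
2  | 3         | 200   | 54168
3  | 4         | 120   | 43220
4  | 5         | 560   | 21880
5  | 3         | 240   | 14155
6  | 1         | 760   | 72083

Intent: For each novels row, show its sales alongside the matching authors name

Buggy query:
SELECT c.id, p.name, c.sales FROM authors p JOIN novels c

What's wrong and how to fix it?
Bug: JOIN with no ON clause produces a cartesian product; every novels row pairs with every authors row

Fix: Specify the join condition linking the foreign key to the parent id

Corrected query:
SELECT c.id, p.name, c.sales FROM authors p JOIN novels c ON c.author_id = p.id

Result:
id | name    | sales
---+---------+------
1  | Austen  | 1127 
2  | Le Guin | 54168
3  | Tolkien | 43220
4  | Borges  | 21880
5  | Le Guin | 14155
6  | Austen  | 72083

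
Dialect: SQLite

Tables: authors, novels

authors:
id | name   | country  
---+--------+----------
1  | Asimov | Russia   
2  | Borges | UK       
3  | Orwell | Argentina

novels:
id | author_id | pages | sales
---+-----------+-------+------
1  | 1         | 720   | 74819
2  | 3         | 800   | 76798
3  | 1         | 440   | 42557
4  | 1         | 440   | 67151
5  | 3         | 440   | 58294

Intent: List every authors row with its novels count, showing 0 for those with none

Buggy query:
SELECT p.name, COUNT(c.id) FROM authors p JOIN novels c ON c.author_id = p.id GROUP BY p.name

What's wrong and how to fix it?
Bug: INNER JOIN drops authors rows that have no matching novels rows

Fix: Switch to LEFT JOIN to retain unmatched parent rows

Corrected query:
SELECT p.name, COUNT(c.id) FROM authors p LEFT JOIN novels c ON c.author_id = p.id GROUP BY p.name

Result:
name   | COUNT(c.id)
-------+------------
Asimov | 3          
Borges | 0          
Orwell | 2          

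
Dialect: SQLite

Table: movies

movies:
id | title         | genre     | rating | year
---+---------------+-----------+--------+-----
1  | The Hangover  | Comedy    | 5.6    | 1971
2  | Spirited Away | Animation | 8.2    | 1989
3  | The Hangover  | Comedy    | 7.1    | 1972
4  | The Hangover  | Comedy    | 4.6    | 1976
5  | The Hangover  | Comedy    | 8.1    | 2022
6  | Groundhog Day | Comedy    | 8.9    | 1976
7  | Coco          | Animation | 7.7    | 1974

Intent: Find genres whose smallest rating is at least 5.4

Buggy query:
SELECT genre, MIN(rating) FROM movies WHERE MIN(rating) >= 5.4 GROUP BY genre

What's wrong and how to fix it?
Bug: MIN() in WHERE is a misuse of aggregate

Fix: Replace WHERE with HAVING after the GROUP BY

Corrected query:
SELECT genre, MIN(rating) FROM movies GROUP BY genre HAVING MIN(rating) >= 5.4

Result:
genre     | MIN(rating)
----------+------------
Animation | 7.7        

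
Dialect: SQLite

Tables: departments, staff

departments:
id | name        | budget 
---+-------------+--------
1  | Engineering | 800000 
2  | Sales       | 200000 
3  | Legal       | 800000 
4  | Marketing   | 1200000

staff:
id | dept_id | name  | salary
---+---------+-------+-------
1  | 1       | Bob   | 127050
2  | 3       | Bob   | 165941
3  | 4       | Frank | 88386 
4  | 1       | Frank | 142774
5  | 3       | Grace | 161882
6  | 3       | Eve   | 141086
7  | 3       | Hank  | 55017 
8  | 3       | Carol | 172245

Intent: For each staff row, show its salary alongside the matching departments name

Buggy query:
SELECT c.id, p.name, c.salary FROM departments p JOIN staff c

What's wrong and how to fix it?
Bug: Missing join condition: each staff row is matched to all departments rows instead of just its own

Fix: Add ON c.dept_id = p.id to the JOIN

Corrected query:
SELECT c.id, p.name, c.salary FROM departments p JOIN staff c ON c.dept_id = p.id

Result:
id | name        | salary
---+-------------+-------
1  | Engineering | 127050
2  | Legal       | 165941
3  | Marketing   | 88386 
4  | Engineering | 142774
5  | Legal       | 161882
6  | Legal       | 141086
7  | Legal       | 55017 
8  | Legal       | 172245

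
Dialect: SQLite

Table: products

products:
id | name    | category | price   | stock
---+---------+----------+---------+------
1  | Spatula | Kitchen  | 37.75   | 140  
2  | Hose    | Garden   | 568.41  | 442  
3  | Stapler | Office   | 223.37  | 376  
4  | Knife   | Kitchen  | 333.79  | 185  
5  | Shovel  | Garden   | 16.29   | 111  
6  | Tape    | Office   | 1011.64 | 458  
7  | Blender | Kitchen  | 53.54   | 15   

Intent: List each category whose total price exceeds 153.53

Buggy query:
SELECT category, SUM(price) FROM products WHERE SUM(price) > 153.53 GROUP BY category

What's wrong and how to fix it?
Bug: SUM(price) is an aggregate, but WHERE filters rows before aggregation

Fix: Move the aggregate condition to a HAVING clause

Corrected query:
SELECT category, SUM(price) FROM products GROUP BY category HAVING SUM(price) > 153.53

Result:
category | SUM(price)
---------+-----------
Garden   | 584.7     
Kitchen  | 425.08    
Office   | 1235.01   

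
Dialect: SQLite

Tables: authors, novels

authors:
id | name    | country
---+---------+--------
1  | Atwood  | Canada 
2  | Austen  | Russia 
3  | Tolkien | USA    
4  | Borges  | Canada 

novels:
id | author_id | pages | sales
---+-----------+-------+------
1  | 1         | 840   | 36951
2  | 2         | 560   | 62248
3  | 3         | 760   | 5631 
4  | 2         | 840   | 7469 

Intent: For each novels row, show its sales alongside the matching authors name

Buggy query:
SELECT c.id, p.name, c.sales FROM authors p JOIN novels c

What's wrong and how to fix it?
Bug: JOIN with no ON clause produces a cartesian product; every novels row pairs with every authors row

Fix: Add ON c.author_id = p.id to the JOIN

Corrected query:
SELECT c.id, p.name, c.sales FROM authors p JOIN novels c ON c.author_id = p.id

Result:
id | name    | sales
---+---------+------
1  | Atwood  | 36951
2  | Austen  | 62248
3  | Tolkien | 5631 
4  | Austen  | 7469 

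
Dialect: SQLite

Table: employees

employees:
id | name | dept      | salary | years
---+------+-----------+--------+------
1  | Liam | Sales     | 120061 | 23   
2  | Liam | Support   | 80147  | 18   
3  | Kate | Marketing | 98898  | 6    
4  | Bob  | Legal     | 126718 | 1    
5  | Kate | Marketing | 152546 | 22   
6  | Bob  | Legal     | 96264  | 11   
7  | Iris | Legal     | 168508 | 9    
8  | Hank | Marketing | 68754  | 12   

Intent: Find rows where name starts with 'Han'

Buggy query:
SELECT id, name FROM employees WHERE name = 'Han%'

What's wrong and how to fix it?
Bug: '=' compares the literal string including the % character; pattern matching needs LIKE

Fix: Replace '=' with LIKE so 'Han%' is treated as a pattern

Corrected query:
SELECT id, name FROM employees WHERE name LIKE 'Han%'

Result:
id | name
---+-----
8  | Hank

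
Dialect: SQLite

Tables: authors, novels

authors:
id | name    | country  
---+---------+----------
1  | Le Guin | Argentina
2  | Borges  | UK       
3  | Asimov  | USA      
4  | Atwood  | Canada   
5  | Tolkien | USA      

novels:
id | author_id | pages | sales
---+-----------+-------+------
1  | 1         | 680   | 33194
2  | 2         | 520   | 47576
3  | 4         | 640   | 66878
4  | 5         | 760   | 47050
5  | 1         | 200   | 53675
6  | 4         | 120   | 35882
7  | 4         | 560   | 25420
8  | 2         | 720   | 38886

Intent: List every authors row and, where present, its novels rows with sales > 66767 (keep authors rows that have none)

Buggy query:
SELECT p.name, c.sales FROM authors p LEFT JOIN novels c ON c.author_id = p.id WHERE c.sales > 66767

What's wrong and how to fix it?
Bug: Filtering c.sales in WHERE discards the NULL rows produced by LEFT JOIN, turning it into an inner join

Fix: Move the right-table condition into the ON clause so unmatched parents are kept

Corrected query:
SELECT p.name, c.sales FROM authors p LEFT JOIN novels c ON c.author_id = p.id AND c.sales > 66767

Result:
name    | sales
--------+------
Le Guin | NULL 
Borges  | NULL 
Asimov  | NULL 
Atwood  | 66878
Tolkien | NULL 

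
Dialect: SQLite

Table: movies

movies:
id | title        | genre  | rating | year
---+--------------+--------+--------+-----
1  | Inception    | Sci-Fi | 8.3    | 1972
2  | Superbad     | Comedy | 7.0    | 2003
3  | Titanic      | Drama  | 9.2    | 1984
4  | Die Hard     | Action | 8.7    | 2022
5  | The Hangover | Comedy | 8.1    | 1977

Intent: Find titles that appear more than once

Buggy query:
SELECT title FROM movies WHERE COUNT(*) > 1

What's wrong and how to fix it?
Bug: COUNT(*) is an aggregate and cannot be used in WHERE

Fix: GROUP BY title, then filter groups with HAVING COUNT(*) > 1

Corrected query:
SELECT title FROM movies GROUP BY title HAVING COUNT(*) > 1

Result:
(no rows)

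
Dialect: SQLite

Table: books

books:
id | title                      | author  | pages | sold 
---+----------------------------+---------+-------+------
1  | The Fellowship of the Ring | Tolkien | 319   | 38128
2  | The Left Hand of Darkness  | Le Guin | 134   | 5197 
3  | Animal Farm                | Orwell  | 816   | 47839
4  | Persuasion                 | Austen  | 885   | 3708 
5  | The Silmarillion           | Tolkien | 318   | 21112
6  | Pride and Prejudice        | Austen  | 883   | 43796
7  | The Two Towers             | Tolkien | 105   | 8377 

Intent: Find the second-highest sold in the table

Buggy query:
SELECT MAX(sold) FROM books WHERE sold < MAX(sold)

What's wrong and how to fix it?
Bug: MAX(sold) on the right of the comparison is an aggregate-in-WHERE error

Fix: Compute the overall MAX in a subquery, then take MAX of rows below it

Corrected query:
SELECT MAX(sold) FROM books WHERE sold < (SELECT MAX(sold) FROM books)

Result:
MAX(sold)
---------
43796    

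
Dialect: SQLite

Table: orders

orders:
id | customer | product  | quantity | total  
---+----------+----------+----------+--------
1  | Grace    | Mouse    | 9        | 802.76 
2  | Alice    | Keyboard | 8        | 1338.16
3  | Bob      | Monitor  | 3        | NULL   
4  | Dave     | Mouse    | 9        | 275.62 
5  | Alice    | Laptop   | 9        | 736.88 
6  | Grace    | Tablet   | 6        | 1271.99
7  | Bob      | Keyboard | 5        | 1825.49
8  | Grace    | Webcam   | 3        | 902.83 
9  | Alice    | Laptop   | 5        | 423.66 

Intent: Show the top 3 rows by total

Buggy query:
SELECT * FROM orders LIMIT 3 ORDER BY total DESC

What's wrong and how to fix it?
Bug: LIMIT must come after ORDER BY

Fix: Swap the clauses: ORDER BY first, then LIMIT

Corrected query:
SELECT * FROM orders ORDER BY total DESC LIMIT 3

Result:
id | customer | product  | quantity | total  
---+----------+----------+----------+--------
7  | Bob      | Keyboard | 5        | 1825.49
2  | Alice    | Keyboard | 8        | 1338.16
6  | Grace    | Tablet   | 6        | 1271.99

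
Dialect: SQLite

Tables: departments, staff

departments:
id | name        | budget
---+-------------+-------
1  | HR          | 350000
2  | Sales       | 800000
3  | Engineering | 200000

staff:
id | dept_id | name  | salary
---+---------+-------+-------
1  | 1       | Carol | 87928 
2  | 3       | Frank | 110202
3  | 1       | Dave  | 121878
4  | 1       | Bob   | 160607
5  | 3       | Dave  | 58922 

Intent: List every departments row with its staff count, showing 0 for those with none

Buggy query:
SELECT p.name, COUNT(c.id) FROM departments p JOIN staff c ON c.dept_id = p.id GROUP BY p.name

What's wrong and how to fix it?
Bug: INNER JOIN drops departments rows that have no matching staff rows

Fix: Switch to LEFT JOIN to retain unmatched parent rows

Corrected query:
SELECT p.name, COUNT(c.id) FROM departments p LEFT JOIN staff c ON c.dept_id = p.id GROUP BY p.name

Result:
name        | COUNT(c.id)
------------+------------
Engineering | 2          
HR          | 3          
Sales       | 0          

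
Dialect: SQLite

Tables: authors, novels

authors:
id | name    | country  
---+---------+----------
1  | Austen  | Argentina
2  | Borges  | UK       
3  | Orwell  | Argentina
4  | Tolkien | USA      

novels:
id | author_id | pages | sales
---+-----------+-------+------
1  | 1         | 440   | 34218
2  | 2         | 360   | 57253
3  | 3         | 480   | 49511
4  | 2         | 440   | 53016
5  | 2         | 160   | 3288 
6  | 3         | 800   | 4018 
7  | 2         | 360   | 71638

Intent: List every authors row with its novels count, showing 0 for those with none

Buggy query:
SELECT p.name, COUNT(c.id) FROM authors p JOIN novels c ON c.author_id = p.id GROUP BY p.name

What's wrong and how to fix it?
Bug: INNER JOIN drops authors rows that have no matching novels rows

Fix: Use LEFT JOIN so parents without children still appear (COUNT(c.id) gives 0)

Corrected query:
SELECT p.name, COUNT(c.id) FROM authors p LEFT JOIN novels c ON c.author_id = p.id GROUP BY p.name

Result:
name    | COUNT(c.id)
--------+------------
Austen  | 1          
Borges  | 4          
Orwell  | 2          
Tolkien | 0          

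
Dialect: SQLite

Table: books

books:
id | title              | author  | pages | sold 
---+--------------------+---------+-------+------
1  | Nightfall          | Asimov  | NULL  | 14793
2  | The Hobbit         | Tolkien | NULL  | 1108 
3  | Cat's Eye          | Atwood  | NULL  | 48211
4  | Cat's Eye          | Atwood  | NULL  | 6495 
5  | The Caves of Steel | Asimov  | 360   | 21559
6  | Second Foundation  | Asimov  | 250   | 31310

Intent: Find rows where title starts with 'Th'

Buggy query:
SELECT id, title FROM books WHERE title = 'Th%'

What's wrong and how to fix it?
Bug: '=' compares the literal string including the % character; pattern matching needs LIKE

Fix: Use LIKE for wildcard pattern matching

Corrected query:
SELECT id, title FROM books WHERE title LIKE 'Th%'

Result:
id | title             
---+-------------------
2  | The Hobbit        
5  | The Caves of Steel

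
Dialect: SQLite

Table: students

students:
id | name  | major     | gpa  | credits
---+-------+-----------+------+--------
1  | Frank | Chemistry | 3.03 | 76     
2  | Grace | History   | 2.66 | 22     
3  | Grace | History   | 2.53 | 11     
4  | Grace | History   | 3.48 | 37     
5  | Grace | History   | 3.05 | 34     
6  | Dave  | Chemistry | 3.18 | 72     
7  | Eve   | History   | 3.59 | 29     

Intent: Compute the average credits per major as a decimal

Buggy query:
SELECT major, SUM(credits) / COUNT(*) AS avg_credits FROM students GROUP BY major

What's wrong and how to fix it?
Bug: SUM(credits) and COUNT(*) are both integers; the division truncates the fractional part

Fix: Multiply by 1.0 (or CAST to REAL) to force floating-point division

Corrected query:
SELECT major, SUM(credits) * 1.0 / COUNT(*) AS avg_credits FROM students GROUP BY major

Result:
major     | avg_credits
----------+------------
Chemistry | 74         
History   | 26.6       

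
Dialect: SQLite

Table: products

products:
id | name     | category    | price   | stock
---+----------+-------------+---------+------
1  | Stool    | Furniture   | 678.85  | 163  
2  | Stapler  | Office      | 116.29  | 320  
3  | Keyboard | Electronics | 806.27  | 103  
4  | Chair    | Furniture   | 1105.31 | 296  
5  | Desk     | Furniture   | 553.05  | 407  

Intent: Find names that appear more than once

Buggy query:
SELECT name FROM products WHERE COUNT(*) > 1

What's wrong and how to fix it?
Bug: COUNT(*) is an aggregate and cannot be used in WHERE

Fix: GROUP BY name, then filter groups with HAVING COUNT(*) > 1

Corrected query:
SELECT name FROM products GROUP BY name HAVING COUNT(*) > 1

Result:
(no rows)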